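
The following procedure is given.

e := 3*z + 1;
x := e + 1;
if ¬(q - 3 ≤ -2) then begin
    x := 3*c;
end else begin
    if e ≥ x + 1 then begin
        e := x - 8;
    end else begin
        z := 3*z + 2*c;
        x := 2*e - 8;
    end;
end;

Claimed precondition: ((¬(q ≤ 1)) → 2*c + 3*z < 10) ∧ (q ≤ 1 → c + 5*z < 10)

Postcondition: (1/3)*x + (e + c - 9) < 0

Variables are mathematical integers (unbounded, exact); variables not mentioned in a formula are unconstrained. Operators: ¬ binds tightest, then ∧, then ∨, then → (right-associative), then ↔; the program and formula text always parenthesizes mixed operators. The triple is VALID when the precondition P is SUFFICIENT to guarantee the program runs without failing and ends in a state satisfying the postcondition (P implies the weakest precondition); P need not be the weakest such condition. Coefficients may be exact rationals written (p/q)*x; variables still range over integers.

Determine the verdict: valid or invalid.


Working backward. After the program, the postcondition (1/3)*x + (e + c - 9) < 0 must hold; in canonical form it is c + e + (1/3)*x < 9.
Then branch requires 2*c + e < 9; else branch requires (e ≥ x + 1 → c + (4/3)*x < 17) ∧ ((¬(e ≥ x + 1)) → c + (5/3)*e < 35/3).
Before the if: ((¬(q ≤ 1)) → 2*c + e < 9) ∧ (q ≤ 1 → ((e ≥ x + 1 → c + (4/3)*x < 17) ∧ ((¬(e ≥ x + 1)) → c + (5/3)*e < 35/3)))
Before x := e + 1: ((¬(q ≤ 1)) → 2*c + e < 9) ∧ (q ≤ 1 → c + (5/3)*e < 35/3)
Before e := 3*z + 1: ((¬(q ≤ 1)) → 2*c + 3*z < 8) ∧ (q ≤ 1 → c + 5*z < 10)
The weakest precondition is ((¬(q ≤ 1)) → 2*c + 3*z < 8) ∧ (q ≤ 1 → c + 5*z < 10).
Check whether ((¬(q ≤ 1)) → 2*c + 3*z < 10) ∧ (q ≤ 1 → c + 5*z < 10) implies it.
Countermodel: at the initial state c = 4, q = 2, z = 0, the precondition holds but the weakest precondition fails.
Answer: invalid


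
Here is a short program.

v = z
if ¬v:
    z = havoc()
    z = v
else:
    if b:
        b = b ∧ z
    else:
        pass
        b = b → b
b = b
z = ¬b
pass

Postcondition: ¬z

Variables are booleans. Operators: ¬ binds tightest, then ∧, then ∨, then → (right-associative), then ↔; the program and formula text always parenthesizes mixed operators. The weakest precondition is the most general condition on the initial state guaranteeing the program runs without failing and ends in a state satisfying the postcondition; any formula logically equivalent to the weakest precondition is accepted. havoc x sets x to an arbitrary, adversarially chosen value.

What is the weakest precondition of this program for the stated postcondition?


Working backward. After the program, ¬z must hold.
Before skip: ¬z
Before z := ¬b: b
Before b := b: b
Then branch requires b; else branch requires b → (b ∧ z).
Before the if: ((¬v) → b) ∧ (v → (b → (b ∧ z)))
Before v := z: ((¬z) → b) ∧ (z → (b → (b ∧ z)))
Answer: WP = ((¬z) → b) ∧ (z → (b → (b ∧ z)))


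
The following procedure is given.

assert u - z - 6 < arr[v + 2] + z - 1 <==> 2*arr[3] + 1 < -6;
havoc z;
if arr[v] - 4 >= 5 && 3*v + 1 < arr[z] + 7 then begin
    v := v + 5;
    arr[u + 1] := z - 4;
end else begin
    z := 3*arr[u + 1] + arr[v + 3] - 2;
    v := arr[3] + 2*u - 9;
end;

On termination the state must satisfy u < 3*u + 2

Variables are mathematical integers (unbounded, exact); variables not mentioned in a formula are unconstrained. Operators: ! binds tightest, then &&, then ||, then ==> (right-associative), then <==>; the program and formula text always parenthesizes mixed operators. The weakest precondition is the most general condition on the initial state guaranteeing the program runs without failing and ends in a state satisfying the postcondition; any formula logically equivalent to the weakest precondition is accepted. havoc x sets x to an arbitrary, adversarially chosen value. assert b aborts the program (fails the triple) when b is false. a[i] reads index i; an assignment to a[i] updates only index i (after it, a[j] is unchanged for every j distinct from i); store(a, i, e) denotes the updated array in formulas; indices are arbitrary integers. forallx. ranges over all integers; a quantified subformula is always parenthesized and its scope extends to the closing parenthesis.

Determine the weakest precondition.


Working backward. After the program, the postcondition u < 3*u + 2 must hold; in canonical form it is 2*u > -2.
Then branch requires 2*u > -2; else branch requires 2*u > -2.
Before the if: ((arr[v] >= 9 && 3*v < arr[z] + 6) ==> 2*u > -2) && ((!(arr[v] >= 9 && 3*v < arr[z] + 6)) ==> 2*u > -2)
Before havoc z: forall z_1. (((arr[v] >= 9 && 3*v < arr[z_1] + 6) ==> 2*u > -2) && ((!(arr[v] >= 9 && 3*v < arr[z_1] + 6)) ==> 2*u > -2))
Before assert u - z - 6 < arr[v + 2] + z - 1 <==> 2*arr[3] + 1 < -6: (u < arr[v + 2] + 2*z + 5 <==> 2*arr[3] < -7) && (forall z_1. (((arr[v] >= 9 && 3*v < arr[z_1] + 6) ==> 2*u > -2) && ((!(arr[v] >= 9 && 3*v < arr[z_1] + 6)) ==> 2*u > -2)))
Answer: WP = (u < arr[v + 2] + 2*z + 5 <==> 2*arr[3] < -7) && (forall z_1. (((arr[v] >= 9 && 3*v < arr[z_1] + 6) ==> 2*u > -2) && ((!(arr[v] >= 9 && 3*v < arr[z_1] + 6)) ==> 2*u > -2)))


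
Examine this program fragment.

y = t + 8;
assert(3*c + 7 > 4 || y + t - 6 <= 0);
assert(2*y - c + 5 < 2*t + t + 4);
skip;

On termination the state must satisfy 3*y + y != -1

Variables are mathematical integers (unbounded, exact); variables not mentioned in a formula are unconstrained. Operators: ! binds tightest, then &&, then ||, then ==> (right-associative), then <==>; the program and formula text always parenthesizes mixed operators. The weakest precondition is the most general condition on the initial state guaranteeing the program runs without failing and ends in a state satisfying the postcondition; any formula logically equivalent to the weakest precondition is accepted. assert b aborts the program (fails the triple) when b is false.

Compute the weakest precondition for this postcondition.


Working backward. After the program, the postcondition 3*y + y != -1 must hold; in canonical form it is 4*y != -1.
Before skip: 4*y != -1
Before assert 2*y - c + 5 < 2*t + t + 4: 2*y < c + 3*t - 1 && 4*y != -1
Before assert 3*c + 7 > 4 || y + t - 6 <= 0: (3*c > -3 || t + y <= 6) && 2*y < c + 3*t - 1 && 4*y != -1
Before y := t + 8: (3*c > -3 || 2*t <= -2) && c + t > 17 && 4*t != -33
Answer: WP = (3*c > -3 || 2*t <= -2) && c + t > 17 && 4*t != -33


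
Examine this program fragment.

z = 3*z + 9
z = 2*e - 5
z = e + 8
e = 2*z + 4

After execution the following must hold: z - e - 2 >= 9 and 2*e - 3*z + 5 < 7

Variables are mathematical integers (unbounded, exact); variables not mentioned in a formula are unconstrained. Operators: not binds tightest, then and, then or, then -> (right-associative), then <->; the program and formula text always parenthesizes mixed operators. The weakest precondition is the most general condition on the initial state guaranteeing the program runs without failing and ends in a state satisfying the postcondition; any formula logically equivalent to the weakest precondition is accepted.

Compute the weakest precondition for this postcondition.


Working backward. After the program, the postcondition z - e - 2 >= 9 and 2*e - 3*z + 5 < 7 must hold; in canonical form it is z >= e + 11 and 2*e < 3*z + 2.
Before e := 2*z + 4: z <= -15 and z < -6
Before z := e + 8: e <= -23 and e < -14
Before z := 2*e - 5: e <= -23 and e < -14
Before z := 3*z + 9: e <= -23 and e < -14
Answer: WP = e <= -23 and e < -14


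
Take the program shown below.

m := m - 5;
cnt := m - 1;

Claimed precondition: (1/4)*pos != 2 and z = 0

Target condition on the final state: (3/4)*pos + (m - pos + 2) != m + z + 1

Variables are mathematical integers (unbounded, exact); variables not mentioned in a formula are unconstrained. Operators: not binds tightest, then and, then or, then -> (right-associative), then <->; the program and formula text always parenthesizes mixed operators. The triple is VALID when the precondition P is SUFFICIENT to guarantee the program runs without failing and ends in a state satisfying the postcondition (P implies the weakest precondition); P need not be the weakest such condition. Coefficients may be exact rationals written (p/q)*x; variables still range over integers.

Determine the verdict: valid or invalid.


Working backward. After the program, the postcondition (3/4)*pos + (m - pos + 2) != m + z + 1 must hold; in canonical form it is (1/4)*pos + z != 1.
Before cnt := m - 1: (1/4)*pos + z != 1
Before m := m - 5: (1/4)*pos + z != 1
The weakest precondition is (1/4)*pos + z != 1.
Check whether (1/4)*pos != 2 and z = 0 implies it.
Countermodel: at the initial state pos = 4, z = 0, the precondition holds but the weakest precondition fails.
Answer: invalid


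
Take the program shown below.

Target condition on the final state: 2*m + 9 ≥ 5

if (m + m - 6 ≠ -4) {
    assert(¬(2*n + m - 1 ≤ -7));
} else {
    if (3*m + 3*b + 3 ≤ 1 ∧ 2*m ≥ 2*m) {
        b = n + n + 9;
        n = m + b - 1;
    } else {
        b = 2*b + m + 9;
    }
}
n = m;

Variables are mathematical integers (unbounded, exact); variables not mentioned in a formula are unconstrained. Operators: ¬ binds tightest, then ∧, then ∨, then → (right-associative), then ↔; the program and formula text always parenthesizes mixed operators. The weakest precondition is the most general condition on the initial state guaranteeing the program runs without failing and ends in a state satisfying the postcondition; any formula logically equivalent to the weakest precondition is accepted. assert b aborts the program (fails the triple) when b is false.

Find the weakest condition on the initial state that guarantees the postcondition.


Working backward. After the program, the postcondition 2*m + 9 ≥ 5 must hold; in canonical form it is 2*m ≥ -4.
Before n := m: 2*m ≥ -4
Then branch requires (¬(m + 2*n ≤ -6)) ∧ 2*m ≥ -4; else branch requires (3*b + 3*m ≤ -2 → 2*m ≥ -4) ∧ ((¬(3*b + 3*m ≤ -2)) → 2*m ≥ -4).
Before the if: (2*m ≠ 2 → ((¬(m + 2*n ≤ -6)) ∧ 2*m ≥ -4)) ∧ ((¬(2*m ≠ 2)) → ((3*b + 3*m ≤ -2 → 2*m ≥ -4) ∧ ((¬(3*b + 3*m ≤ -2)) → 2*m ≥ -4)))
Answer: WP = (2*m ≠ 2 → ((¬(m + 2*n ≤ -6)) ∧ 2*m ≥ -4)) ∧ ((¬(2*m ≠ 2)) → ((3*b + 3*m ≤ -2 → 2*m ≥ -4) ∧ ((¬(3*b + 3*m ≤ -2)) → 2*m ≥ -4)))


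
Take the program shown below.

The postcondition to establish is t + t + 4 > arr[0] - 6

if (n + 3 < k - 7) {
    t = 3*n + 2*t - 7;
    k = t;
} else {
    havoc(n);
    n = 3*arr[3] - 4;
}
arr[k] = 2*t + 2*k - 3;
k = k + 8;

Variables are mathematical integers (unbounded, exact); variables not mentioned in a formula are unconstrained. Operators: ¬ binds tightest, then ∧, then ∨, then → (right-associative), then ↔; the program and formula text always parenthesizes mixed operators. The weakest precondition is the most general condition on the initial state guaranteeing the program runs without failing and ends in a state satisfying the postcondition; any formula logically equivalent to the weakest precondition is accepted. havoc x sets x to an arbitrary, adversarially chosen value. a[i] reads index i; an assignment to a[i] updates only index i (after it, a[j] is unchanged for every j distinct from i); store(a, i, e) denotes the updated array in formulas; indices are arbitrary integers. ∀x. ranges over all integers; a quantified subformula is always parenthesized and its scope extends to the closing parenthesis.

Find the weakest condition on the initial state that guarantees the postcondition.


Working backward. After the program, the postcondition t + t + 4 > arr[0] - 6 must hold; in canonical form it is 2*t > arr[0] - 10.
Before k := k + 8: 2*t > arr[0] - 10
Before arr[k] := 2*t + 2*k - 3: 2*t > store(arr, k, 2*k + 2*t - 3)[0] - 10
Then branch requires 6*n + 4*t > store(arr, 3*n + 2*t - 7, 12*n + 8*t - 31)[0] + 4; else branch requires 2*t > store(arr, k, 2*k + 2*t - 3)[0] - 10.
Before the if: (n < k - 10 → 6*n + 4*t > store(arr, 3*n + 2*t - 7, 12*n + 8*t - 31)[0] + 4) ∧ ((¬(n < k - 10)) → 2*t > store(arr, k, 2*k + 2*t - 3)[0] - 10)
Answer: WP = (n < k - 10 → 6*n + 4*t > store(arr, 3*n + 2*t - 7, 12*n + 8*t - 31)[0] + 4) ∧ ((¬(n < k - 10)) → 2*t > store(arr, k, 2*k + 2*t - 3)[0] - 10)


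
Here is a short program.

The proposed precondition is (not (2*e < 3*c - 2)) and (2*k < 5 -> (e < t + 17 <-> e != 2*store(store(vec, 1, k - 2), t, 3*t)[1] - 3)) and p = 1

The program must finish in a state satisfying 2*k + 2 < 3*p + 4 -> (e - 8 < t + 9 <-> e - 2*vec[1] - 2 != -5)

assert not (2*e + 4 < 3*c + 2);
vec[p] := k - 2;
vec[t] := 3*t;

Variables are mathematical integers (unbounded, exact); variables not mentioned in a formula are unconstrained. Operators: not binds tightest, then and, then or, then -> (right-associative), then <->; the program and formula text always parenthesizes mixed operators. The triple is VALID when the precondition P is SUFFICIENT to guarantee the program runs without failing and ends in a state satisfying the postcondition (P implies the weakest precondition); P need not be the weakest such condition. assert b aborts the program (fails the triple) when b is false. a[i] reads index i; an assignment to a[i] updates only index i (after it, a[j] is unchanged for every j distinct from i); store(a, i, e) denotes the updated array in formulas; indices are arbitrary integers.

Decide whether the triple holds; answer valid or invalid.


Working backward. After the program, the postcondition 2*k + 2 < 3*p + 4 -> (e - 8 < t + 9 <-> e - 2*vec[1] - 2 != -5) must hold; in canonical form it is 2*k < 3*p + 2 -> (e < t + 17 <-> e != 2*vec[1] - 3).
Before vec[t] := 3*t: 2*k < 3*p + 2 -> (e < t + 17 <-> e != 2*store(vec, t, 3*t)[1] - 3)
Before vec[p] := k - 2: 2*k < 3*p + 2 -> (e < t + 17 <-> e != 2*store(store(vec, p, k - 2), t, 3*t)[1] - 3)
Before assert not (2*e + 4 < 3*c + 2): (not (2*e < 3*c - 2)) and (2*k < 3*p + 2 -> (e < t + 17 <-> e != 2*store(store(vec, p, k - 2), t, 3*t)[1] - 3))
The weakest precondition is (not (2*e < 3*c - 2)) and (2*k < 3*p + 2 -> (e < t + 17 <-> e != 2*store(store(vec, p, k - 2), t, 3*t)[1] - 3)).
Check whether (not (2*e < 3*c - 2)) and (2*k < 5 -> (e < t + 17 <-> e != 2*store(store(vec, 1, k - 2), t, 3*t)[1] - 3)) and p = 1 implies it.
Every state satisfying the precondition satisfies the weakest precondition: the implication holds.
Answer: valid


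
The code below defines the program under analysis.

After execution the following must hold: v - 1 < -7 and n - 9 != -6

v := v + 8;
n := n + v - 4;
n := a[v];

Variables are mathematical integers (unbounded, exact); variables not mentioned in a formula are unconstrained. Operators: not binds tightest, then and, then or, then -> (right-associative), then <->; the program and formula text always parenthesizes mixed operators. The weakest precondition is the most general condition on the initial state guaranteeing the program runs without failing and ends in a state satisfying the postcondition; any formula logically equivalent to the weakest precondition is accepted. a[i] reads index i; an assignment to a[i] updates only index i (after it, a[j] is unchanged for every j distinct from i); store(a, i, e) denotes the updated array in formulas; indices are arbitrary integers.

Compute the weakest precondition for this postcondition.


Working backward. After the program, the postcondition v - 1 < -7 and n - 9 != -6 must hold; in canonical form it is v < -6 and n != 3.
Before n := a[v]: v < -6 and a[v] != 3
Before n := n + v - 4: v < -6 and a[v] != 3
Before v := v + 8: v < -14 and a[v + 8] != 3
Answer: WP = v < -14 and a[v + 8] != 3


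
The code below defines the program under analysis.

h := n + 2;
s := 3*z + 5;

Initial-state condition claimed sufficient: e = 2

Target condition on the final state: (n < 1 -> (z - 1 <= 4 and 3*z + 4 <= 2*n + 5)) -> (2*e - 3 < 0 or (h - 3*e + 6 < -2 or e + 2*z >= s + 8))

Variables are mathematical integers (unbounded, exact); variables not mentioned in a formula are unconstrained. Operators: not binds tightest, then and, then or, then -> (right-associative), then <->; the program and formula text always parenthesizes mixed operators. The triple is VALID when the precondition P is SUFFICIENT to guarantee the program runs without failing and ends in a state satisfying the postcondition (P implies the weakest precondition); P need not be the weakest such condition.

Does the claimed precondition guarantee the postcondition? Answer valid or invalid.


Working backward. After the program, the postcondition (n < 1 -> (z - 1 <= 4 and 3*z + 4 <= 2*n + 5)) -> (2*e - 3 < 0 or (h - 3*e + 6 < -2 or e + 2*z >= s + 8)) must hold; in canonical form it is (n < 1 -> (z <= 5 and 3*z <= 2*n + 1)) -> (2*e < 3 or h < 3*e - 8 or e + 2*z >= s + 8).
Before s := 3*z + 5: (n < 1 -> (z <= 5 and 3*z <= 2*n + 1)) -> (2*e < 3 or h < 3*e - 8 or e >= z + 13)
Before h := n + 2: (n < 1 -> (z <= 5 and 3*z <= 2*n + 1)) -> (2*e < 3 or n < 3*e - 10 or e >= z + 13)
The weakest precondition is (n < 1 -> (z <= 5 and 3*z <= 2*n + 1)) -> (2*e < 3 or n < 3*e - 10 or e >= z + 13).
Check whether e = 2 implies it.
Countermodel: at the initial state e = 2, n = 1, z = 6, the precondition holds but the weakest precondition fails.
Answer: invalid


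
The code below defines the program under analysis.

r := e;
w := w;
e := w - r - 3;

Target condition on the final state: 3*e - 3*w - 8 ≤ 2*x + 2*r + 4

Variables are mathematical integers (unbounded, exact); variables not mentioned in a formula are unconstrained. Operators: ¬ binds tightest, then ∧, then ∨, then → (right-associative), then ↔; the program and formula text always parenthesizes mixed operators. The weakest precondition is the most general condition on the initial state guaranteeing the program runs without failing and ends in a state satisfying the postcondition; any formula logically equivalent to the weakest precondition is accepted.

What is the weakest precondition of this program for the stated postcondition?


Working backward. After the program, the postcondition 3*e - 3*w - 8 ≤ 2*x + 2*r + 4 must hold; in canonical form it is 3*e ≤ 2*r + 3*w + 2*x + 12.
Before e := w - r - 3: 5*r + 2*x ≥ -21
Before w := w: 5*r + 2*x ≥ -21
Before r := e: 5*e + 2*x ≥ -21
Answer: WP = 5*e + 2*x ≥ -21


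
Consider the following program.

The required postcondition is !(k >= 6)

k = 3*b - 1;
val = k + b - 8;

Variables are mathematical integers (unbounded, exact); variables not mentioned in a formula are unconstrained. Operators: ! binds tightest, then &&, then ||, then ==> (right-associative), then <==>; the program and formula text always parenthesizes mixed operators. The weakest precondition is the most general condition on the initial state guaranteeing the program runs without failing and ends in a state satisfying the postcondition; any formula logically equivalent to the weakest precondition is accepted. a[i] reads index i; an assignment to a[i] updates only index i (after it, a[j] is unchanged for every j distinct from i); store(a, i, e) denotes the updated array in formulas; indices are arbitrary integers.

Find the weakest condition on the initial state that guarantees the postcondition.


Working backward. After the program, !(k >= 6) must hold.
Before val := k + b - 8: !(k >= 6)
Before k := 3*b - 1: !(3*b >= 7)
Answer: WP = !(3*b >= 7)


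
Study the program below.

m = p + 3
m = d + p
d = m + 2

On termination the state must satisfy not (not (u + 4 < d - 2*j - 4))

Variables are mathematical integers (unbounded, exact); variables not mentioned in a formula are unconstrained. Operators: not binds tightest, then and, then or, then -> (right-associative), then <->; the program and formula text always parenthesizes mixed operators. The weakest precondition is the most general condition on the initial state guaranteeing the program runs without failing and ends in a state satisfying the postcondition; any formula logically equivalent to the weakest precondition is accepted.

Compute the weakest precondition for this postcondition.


Working backward. After the program, the postcondition not (not (u + 4 < d - 2*j - 4)) must hold; in canonical form it is 2*j + u < d - 8.
Before d := m + 2: 2*j + u < m - 6
Before m := d + p: 2*j + u < d + p - 6
Before m := p + 3: 2*j + u < d + p - 6
Answer: WP = 2*j + u < d + p - 6


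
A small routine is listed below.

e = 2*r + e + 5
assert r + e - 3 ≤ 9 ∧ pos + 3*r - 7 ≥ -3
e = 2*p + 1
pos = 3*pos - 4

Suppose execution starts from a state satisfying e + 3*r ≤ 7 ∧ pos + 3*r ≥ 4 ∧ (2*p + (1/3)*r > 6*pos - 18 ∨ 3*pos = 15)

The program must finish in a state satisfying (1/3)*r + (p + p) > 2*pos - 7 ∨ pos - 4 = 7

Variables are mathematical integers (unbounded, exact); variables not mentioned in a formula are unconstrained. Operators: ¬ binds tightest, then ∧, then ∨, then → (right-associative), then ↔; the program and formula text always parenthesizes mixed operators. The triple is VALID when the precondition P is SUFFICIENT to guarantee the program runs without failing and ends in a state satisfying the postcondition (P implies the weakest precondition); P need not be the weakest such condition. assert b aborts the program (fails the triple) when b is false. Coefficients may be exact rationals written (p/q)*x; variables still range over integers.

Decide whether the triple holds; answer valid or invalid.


Working backward. After the program, the postcondition (1/3)*r + (p + p) > 2*pos - 7 ∨ pos - 4 = 7 must hold; in canonical form it is 2*p + (1/3)*r > 2*pos - 7 ∨ pos = 11.
Before pos := 3*pos - 4: 2*p + (1/3)*r > 6*pos - 15 ∨ 3*pos = 15
Before e := 2*p + 1: 2*p + (1/3)*r > 6*pos - 15 ∨ 3*pos = 15
Before assert r + e - 3 ≤ 9 ∧ pos + 3*r - 7 ≥ -3: e + r ≤ 12 ∧ pos + 3*r ≥ 4 ∧ (2*p + (1/3)*r > 6*pos - 15 ∨ 3*pos = 15)
Before e := 2*r + e + 5: e + 3*r ≤ 7 ∧ pos + 3*r ≥ 4 ∧ (2*p + (1/3)*r > 6*pos - 15 ∨ 3*pos = 15)
The weakest precondition is e + 3*r ≤ 7 ∧ pos + 3*r ≥ 4 ∧ (2*p + (1/3)*r > 6*pos - 15 ∨ 3*pos = 15).
Check whether e + 3*r ≤ 7 ∧ pos + 3*r ≥ 4 ∧ (2*p + (1/3)*r > 6*pos - 18 ∨ 3*pos = 15) implies it.
Countermodel: at the initial state e = 1, p = -14, pos = -2, r = 2, the precondition holds but the weakest precondition fails.
Answer: invalid


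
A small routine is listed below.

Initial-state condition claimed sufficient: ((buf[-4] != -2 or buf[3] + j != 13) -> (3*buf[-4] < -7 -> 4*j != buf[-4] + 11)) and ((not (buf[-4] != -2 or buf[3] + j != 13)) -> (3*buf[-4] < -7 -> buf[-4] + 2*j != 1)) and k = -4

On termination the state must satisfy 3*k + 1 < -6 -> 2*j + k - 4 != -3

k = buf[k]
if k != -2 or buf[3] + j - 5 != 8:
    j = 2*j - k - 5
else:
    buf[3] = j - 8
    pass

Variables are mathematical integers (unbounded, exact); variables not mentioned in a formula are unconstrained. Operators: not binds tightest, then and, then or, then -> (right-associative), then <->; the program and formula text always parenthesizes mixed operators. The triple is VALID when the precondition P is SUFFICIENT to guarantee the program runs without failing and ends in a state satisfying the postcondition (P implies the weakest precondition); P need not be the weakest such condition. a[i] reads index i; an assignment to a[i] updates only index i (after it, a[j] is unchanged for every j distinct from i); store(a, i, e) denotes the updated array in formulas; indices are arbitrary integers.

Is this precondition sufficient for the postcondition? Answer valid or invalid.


Working backward. After the program, the postcondition 3*k + 1 < -6 -> 2*j + k - 4 != -3 must hold; in canonical form it is 3*k < -7 -> 2*j + k != 1.
Then branch requires 3*k < -7 -> 4*j != k + 11; else branch requires 3*k < -7 -> 2*j + k != 1.
Before the if: ((k != -2 or buf[3] + j != 13) -> (3*k < -7 -> 4*j != k + 11)) and ((not (k != -2 or buf[3] + j != 13)) -> (3*k < -7 -> 2*j + k != 1))
Before k := buf[k]: ((buf[k] != -2 or buf[3] + j != 13) -> (3*buf[k] < -7 -> 4*j != buf[k] + 11)) and ((not (buf[k] != -2 or buf[3] + j != 13)) -> (3*buf[k] < -7 -> buf[k] + 2*j != 1))
The weakest precondition is ((buf[k] != -2 or buf[3] + j != 13) -> (3*buf[k] < -7 -> 4*j != buf[k] + 11)) and ((not (buf[k] != -2 or buf[3] + j != 13)) -> (3*buf[k] < -7 -> buf[k] + 2*j != 1)).
Check whether ((buf[-4] != -2 or buf[3] + j != 13) -> (3*buf[-4] < -7 -> 4*j != buf[-4] + 11)) and ((not (buf[-4] != -2 or buf[3] + j != 13)) -> (3*buf[-4] < -7 -> buf[-4] + 2*j != 1)) and k = -4 implies it.
Every state satisfying the precondition satisfies the weakest precondition: the implication holds.
Answer: valid


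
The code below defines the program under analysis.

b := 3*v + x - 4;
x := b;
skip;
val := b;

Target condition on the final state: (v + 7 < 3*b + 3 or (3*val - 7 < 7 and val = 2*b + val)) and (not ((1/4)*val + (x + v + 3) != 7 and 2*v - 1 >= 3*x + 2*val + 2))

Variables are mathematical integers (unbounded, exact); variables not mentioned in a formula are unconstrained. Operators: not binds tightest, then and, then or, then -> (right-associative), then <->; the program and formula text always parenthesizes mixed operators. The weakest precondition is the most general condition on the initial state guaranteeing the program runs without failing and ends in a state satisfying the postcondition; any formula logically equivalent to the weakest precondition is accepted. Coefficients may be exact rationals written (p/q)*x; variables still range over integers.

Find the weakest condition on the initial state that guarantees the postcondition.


Working backward. After the program, the postcondition (v + 7 < 3*b + 3 or (3*val - 7 < 7 and val = 2*b + val)) and (not ((1/4)*val + (x + v + 3) != 7 and 2*v - 1 >= 3*x + 2*val + 2)) must hold; in canonical form it is (v < 3*b - 4 or (3*val < 14 and 2*b = 0)) and (not (v + (1/4)*val + x != 4 and 2*v >= 2*val + 3*x + 3)).
Before val := b: (v < 3*b - 4 or (3*b < 14 and 2*b = 0)) and (not ((1/4)*b + v + x != 4 and 2*v >= 2*b + 3*x + 3))
Before skip: (v < 3*b - 4 or (3*b < 14 and 2*b = 0)) and (not ((1/4)*b + v + x != 4 and 2*v >= 2*b + 3*x + 3))
Before x := b: (v < 3*b - 4 or (3*b < 14 and 2*b = 0)) and (not ((5/4)*b + v != 4 and 2*v >= 5*b + 3))
Before b := 3*v + x - 4: (8*v + 3*x > 16 or (9*v + 3*x < 26 and 6*v + 2*x = 8)) and (not ((19/4)*v + (5/4)*x != 9 and 13*v + 5*x <= 17))
Answer: WP = (8*v + 3*x > 16 or (9*v + 3*x < 26 and 6*v + 2*x = 8)) and (not ((19/4)*v + (5/4)*x != 9 and 13*v + 5*x <= 17))


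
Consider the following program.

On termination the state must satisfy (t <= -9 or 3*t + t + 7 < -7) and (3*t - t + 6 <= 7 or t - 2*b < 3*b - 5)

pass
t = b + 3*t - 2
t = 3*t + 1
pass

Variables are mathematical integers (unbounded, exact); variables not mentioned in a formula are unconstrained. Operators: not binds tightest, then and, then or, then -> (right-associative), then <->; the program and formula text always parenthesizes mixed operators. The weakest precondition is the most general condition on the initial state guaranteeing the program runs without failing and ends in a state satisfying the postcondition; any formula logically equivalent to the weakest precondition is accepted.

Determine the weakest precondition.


Working backward. After the program, the postcondition (t <= -9 or 3*t + t + 7 < -7) and (3*t - t + 6 <= 7 or t - 2*b < 3*b - 5) must hold; in canonical form it is (t <= -9 or 4*t < -14) and (2*t <= 1 or t < 5*b - 5).
Before skip: (t <= -9 or 4*t < -14) and (2*t <= 1 or t < 5*b - 5)
Before t := 3*t + 1: (3*t <= -10 or 12*t < -18) and (6*t <= -1 or 3*t < 5*b - 6)
Before t := b + 3*t - 2: (3*b + 9*t <= -4 or 12*b + 36*t < 6) and (6*b + 18*t <= 11 or 9*t < 2*b)
Before skip: (3*b + 9*t <= -4 or 12*b + 36*t < 6) and (6*b + 18*t <= 11 or 9*t < 2*b)
Answer: WP = (3*b + 9*t <= -4 or 12*b + 36*t < 6) and (6*b + 18*t <= 11 or 9*t < 2*b)


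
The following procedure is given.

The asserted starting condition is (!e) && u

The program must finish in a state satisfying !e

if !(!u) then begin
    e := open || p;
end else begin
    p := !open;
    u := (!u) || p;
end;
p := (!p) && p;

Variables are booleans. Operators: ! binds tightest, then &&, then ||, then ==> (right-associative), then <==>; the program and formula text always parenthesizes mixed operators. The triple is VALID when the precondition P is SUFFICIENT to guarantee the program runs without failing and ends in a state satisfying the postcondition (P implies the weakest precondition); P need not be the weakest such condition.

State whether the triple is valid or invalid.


Working backward. After the program, !e must hold.
Before p := (!p) && p: !e
Then branch requires !(open || p); else branch requires !e.
Before the if: (u ==> (!(open || p))) && ((!u) ==> (!e))
The weakest precondition is (u ==> (!(open || p))) && ((!u) ==> (!e)).
Check whether (!e) && u implies it.
Countermodel: at the initial state e = false, open = false, p = true, u = true, the precondition holds but the weakest precondition fails.
Answer: invalid


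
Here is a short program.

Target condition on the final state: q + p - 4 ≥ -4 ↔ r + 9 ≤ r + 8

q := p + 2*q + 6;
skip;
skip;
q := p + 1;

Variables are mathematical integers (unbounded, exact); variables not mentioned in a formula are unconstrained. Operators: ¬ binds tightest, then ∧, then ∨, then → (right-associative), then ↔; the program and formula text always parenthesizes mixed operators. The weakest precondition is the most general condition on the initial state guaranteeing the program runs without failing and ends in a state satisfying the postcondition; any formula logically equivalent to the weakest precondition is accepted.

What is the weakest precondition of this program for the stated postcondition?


Working backward. After the program, the postcondition q + p - 4 ≥ -4 ↔ r + 9 ≤ r + 8 must hold; in canonical form it is ¬(p + q ≥ 0).
Before q := p + 1: ¬(2*p ≥ -1)
Before skip: ¬(2*p ≥ -1)
Before skip: ¬(2*p ≥ -1)
Before q := p + 2*q + 6: ¬(2*p ≥ -1)
Answer: WP = ¬(2*p ≥ -1)


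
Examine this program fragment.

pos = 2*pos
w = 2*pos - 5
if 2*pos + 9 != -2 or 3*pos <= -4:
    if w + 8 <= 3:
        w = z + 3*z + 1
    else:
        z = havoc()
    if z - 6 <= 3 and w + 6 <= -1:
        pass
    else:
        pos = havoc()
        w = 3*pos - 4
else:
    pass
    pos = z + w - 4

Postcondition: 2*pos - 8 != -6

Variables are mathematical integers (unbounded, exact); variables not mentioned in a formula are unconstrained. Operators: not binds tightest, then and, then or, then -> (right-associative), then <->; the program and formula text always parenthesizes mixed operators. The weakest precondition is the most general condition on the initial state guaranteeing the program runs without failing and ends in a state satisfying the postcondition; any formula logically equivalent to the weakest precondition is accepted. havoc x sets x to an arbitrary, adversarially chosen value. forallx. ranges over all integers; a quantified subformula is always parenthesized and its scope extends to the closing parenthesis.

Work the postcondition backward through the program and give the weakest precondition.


Working backward. After the program, the postcondition 2*pos - 8 != -6 must hold; in canonical form it is 2*pos != 2.
Then branch requires (w <= -5 -> (((z <= 9 and 4*z <= -8) -> 2*pos != 2) and ((not (z <= 9 and 4*z <= -8)) -> (forall pos_1. 2*pos_1 != 2)))) and ((not (w <= -5)) -> (forall z_1. (((z_1 <= 9 and w <= -7) -> 2*pos != 2) and ((not (z_1 <= 9 and w <= -7)) -> (forall pos_1. 2*pos_1 != 2))))); else branch requires 2*w + 2*z != 10.
Before the if: ((2*pos != -11 or 3*pos <= -4) -> ((w <= -5 -> (((z <= 9 and 4*z <= -8) -> 2*pos != 2) and ((not (z <= 9 and 4*z <= -8)) -> (forall pos_1. 2*pos_1 != 2)))) and ((not (w <= -5)) -> (forall z_1. (((z_1 <= 9 and w <= -7) -> 2*pos != 2) and ((not (z_1 <= 9 and w <= -7)) -> (forall pos_1. 2*pos_1 != 2))))))) and ((not (2*pos != -11 or 3*pos <= -4)) -> 2*w + 2*z != 10)
Before w := 2*pos - 5: ((2*pos != -11 or 3*pos <= -4) -> ((2*pos <= 0 -> (((z <= 9 and 4*z <= -8) -> 2*pos != 2) and ((not (z <= 9 and 4*z <= -8)) -> (forall pos_1. 2*pos_1 != 2)))) and ((not (2*pos <= 0)) -> (forall z_1. (((z_1 <= 9 and 2*pos <= -2) -> 2*pos != 2) and ((not (z_1 <= 9 and 2*pos <= -2)) -> (forall pos_1. 2*pos_1 != 2))))))) and ((not (2*pos != -11 or 3*pos <= -4)) -> 4*pos + 2*z != 20)
Before pos := 2*pos: ((4*pos != -11 or 6*pos <= -4) -> ((4*pos <= 0 -> (((z <= 9 and 4*z <= -8) -> 4*pos != 2) and ((not (z <= 9 and 4*z <= -8)) -> (forall pos_1. 2*pos_1 != 2)))) and ((not (4*pos <= 0)) -> (forall z_1. (((z_1 <= 9 and 4*pos <= -2) -> 4*pos != 2) and ((not (z_1 <= 9 and 4*pos <= -2)) -> (forall pos_1. 2*pos_1 != 2))))))) and ((not (4*pos != -11 or 6*pos <= -4)) -> 8*pos + 2*z != 20)
Answer: WP = ((4*pos != -11 or 6*pos <= -4) -> ((4*pos <= 0 -> (((z <= 9 and 4*z <= -8) -> 4*pos != 2) and ((not (z <= 9 and 4*z <= -8)) -> (forall pos_1. 2*pos_1 != 2)))) and ((not (4*pos <= 0)) -> (forall z_1. (((z_1 <= 9 and 4*pos <= -2) -> 4*pos != 2) and ((not (z_1 <= 9 and 4*pos <= -2)) -> (forall pos_1. 2*pos_1 != 2))))))) and ((not (4*pos != -11 or 6*pos <= -4)) -> 8*pos + 2*z != 20)


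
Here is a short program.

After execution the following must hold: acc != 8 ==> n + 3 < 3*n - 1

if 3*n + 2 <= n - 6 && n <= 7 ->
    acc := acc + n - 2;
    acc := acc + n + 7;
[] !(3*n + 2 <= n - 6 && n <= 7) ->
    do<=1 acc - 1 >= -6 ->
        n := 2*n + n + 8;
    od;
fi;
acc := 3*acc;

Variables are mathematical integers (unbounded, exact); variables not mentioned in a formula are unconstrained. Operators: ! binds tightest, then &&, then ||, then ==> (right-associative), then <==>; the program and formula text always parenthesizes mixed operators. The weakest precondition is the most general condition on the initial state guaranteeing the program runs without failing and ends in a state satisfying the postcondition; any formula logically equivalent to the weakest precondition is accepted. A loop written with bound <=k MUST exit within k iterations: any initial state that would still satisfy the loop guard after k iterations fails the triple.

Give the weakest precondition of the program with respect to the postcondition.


Working backward. After the program, the postcondition acc != 8 ==> n + 3 < 3*n - 1 must hold; in canonical form it is acc != 8 ==> 2*n > 4.
Before acc := 3*acc: 3*acc != 8 ==> 2*n > 4
Then branch requires 3*acc + 6*n != -7 ==> 2*n > 4; else branch requires (acc >= -5 ==> ((!(acc >= -5)) && (3*acc != 8 ==> 6*n > -12))) && ((!(acc >= -5)) ==> (3*acc != 8 ==> 2*n > 4)).
Before the if: ((2*n <= -8 && n <= 7) ==> (3*acc + 6*n != -7 ==> 2*n > 4)) && ((!(2*n <= -8 && n <= 7)) ==> ((acc >= -5 ==> ((!(acc >= -5)) && (3*acc != 8 ==> 6*n > -12))) && ((!(acc >= -5)) ==> (3*acc != 8 ==> 2*n > 4))))
Answer: WP = ((2*n <= -8 && n <= 7) ==> (3*acc + 6*n != -7 ==> 2*n > 4)) && ((!(2*n <= -8 && n <= 7)) ==> ((acc >= -5 ==> ((!(acc >= -5)) && (3*acc != 8 ==> 6*n > -12))) && ((!(acc >= -5)) ==> (3*acc != 8 ==> 2*n > 4))))


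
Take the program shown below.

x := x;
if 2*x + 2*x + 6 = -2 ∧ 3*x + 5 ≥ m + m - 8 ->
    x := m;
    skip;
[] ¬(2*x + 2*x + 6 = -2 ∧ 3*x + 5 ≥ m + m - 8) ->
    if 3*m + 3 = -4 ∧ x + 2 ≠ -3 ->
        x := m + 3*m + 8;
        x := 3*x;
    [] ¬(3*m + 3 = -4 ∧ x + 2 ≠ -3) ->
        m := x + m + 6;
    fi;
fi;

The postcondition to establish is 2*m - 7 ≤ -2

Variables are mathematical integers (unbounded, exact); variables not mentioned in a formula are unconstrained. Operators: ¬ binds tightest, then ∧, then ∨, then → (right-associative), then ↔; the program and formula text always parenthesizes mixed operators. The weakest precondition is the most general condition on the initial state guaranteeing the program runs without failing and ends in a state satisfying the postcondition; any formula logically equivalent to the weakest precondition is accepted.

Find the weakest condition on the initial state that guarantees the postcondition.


Working backward. After the program, the postcondition 2*m - 7 ≤ -2 must hold; in canonical form it is 2*m ≤ 5.
Then branch requires 2*m ≤ 5; else branch requires ((3*m = -7 ∧ x ≠ -5) → 2*m ≤ 5) ∧ ((¬(3*m = -7 ∧ x ≠ -5)) → 2*m + 2*x ≤ -7).
Before the if: ((4*x = -8 ∧ 3*x ≥ 2*m - 13) → 2*m ≤ 5) ∧ ((¬(4*x = -8 ∧ 3*x ≥ 2*m - 13)) → (((3*m = -7 ∧ x ≠ -5) → 2*m ≤ 5) ∧ ((¬(3*m = -7 ∧ x ≠ -5)) → 2*m + 2*x ≤ -7)))
Before x := x: ((4*x = -8 ∧ 3*x ≥ 2*m - 13) → 2*m ≤ 5) ∧ ((¬(4*x = -8 ∧ 3*x ≥ 2*m - 13)) → (((3*m = -7 ∧ x ≠ -5) → 2*m ≤ 5) ∧ ((¬(3*m = -7 ∧ x ≠ -5)) → 2*m + 2*x ≤ -7)))
Answer: WP = ((4*x = -8 ∧ 3*x ≥ 2*m - 13) → 2*m ≤ 5) ∧ ((¬(4*x = -8 ∧ 3*x ≥ 2*m - 13)) → (((3*m = -7 ∧ x ≠ -5) → 2*m ≤ 5) ∧ ((¬(3*m = -7 ∧ x ≠ -5)) → 2*m + 2*x ≤ -7)))


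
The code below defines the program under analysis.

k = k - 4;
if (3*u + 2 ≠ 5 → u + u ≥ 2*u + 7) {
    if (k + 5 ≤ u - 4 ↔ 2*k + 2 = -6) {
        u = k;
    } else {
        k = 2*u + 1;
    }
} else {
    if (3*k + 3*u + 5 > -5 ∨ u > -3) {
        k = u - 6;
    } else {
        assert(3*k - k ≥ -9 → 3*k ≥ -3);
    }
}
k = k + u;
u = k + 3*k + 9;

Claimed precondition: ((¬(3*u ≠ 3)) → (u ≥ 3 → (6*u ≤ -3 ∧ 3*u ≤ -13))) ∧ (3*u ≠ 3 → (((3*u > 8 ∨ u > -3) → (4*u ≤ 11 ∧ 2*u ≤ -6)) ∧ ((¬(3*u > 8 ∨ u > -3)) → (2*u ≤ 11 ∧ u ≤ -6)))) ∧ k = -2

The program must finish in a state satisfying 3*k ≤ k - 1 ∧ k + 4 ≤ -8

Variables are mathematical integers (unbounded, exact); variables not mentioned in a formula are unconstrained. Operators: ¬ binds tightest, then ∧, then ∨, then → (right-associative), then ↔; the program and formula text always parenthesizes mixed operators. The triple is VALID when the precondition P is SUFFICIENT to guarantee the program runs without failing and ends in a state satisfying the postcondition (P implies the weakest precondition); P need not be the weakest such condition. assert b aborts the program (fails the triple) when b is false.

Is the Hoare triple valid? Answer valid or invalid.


Working backward. After the program, the postcondition 3*k ≤ k - 1 ∧ k + 4 ≤ -8 must hold; in canonical form it is 2*k ≤ -1 ∧ k ≤ -12.
Before u := k + 3*k + 9: 2*k ≤ -1 ∧ k ≤ -12
Before k := k + u: 2*k + 2*u ≤ -1 ∧ k + u ≤ -12
Then branch requires ((k ≤ u - 9 ↔ 2*k = -8) → (4*k ≤ -1 ∧ 2*k ≤ -12)) ∧ ((¬(k ≤ u - 9 ↔ 2*k = -8)) → (6*u ≤ -3 ∧ 3*u ≤ -13)); else branch requires ((3*k + 3*u > -10 ∨ u > -3) → (4*u ≤ 11 ∧ 2*u ≤ -6)) ∧ ((¬(3*k + 3*u > -10 ∨ u > -3)) → ((2*k ≥ -9 → 3*k ≥ -3) ∧ 2*k + 2*u ≤ -1 ∧ k + u ≤ -12)).
Before the if: ((¬(3*u ≠ 3)) → (((k ≤ u - 9 ↔ 2*k = -8) → (4*k ≤ -1 ∧ 2*k ≤ -12)) ∧ ((¬(k ≤ u - 9 ↔ 2*k = -8)) → (6*u ≤ -3 ∧ 3*u ≤ -13)))) ∧ (3*u ≠ 3 → (((3*k + 3*u > -10 ∨ u > -3) → (4*u ≤ 11 ∧ 2*u ≤ -6)) ∧ ((¬(3*k + 3*u > -10 ∨ u > -3)) → ((2*k ≥ -9 → 3*k ≥ -3) ∧ 2*k + 2*u ≤ -1 ∧ k + u ≤ -12))))
Before k := k - 4: ((¬(3*u ≠ 3)) → (((k ≤ u - 5 ↔ 2*k = 0) → (4*k ≤ 15 ∧ 2*k ≤ -4)) ∧ ((¬(k ≤ u - 5 ↔ 2*k = 0)) → (6*u ≤ -3 ∧ 3*u ≤ -13)))) ∧ (3*u ≠ 3 → (((3*k + 3*u > 2 ∨ u > -3) → (4*u ≤ 11 ∧ 2*u ≤ -6)) ∧ ((¬(3*k + 3*u > 2 ∨ u > -3)) → ((2*k ≥ -1 → 3*k ≥ 9) ∧ 2*k + 2*u ≤ 7 ∧ k + u ≤ -8))))
The weakest precondition is ((¬(3*u ≠ 3)) → (((k ≤ u - 5 ↔ 2*k = 0) → (4*k ≤ 15 ∧ 2*k ≤ -4)) ∧ ((¬(k ≤ u - 5 ↔ 2*k = 0)) → (6*u ≤ -3 ∧ 3*u ≤ -13)))) ∧ (3*u ≠ 3 → (((3*k + 3*u > 2 ∨ u > -3) → (4*u ≤ 11 ∧ 2*u ≤ -6)) ∧ ((¬(3*k + 3*u > 2 ∨ u > -3)) → ((2*k ≥ -1 → 3*k ≥ 9) ∧ 2*k + 2*u ≤ 7 ∧ k + u ≤ -8)))).
Check whether ((¬(3*u ≠ 3)) → (u ≥ 3 → (6*u ≤ -3 ∧ 3*u ≤ -13))) ∧ (3*u ≠ 3 → (((3*u > 8 ∨ u > -3) → (4*u ≤ 11 ∧ 2*u ≤ -6)) ∧ ((¬(3*u > 8 ∨ u > -3)) → (2*u ≤ 11 ∧ u ≤ -6)))) ∧ k = -2 implies it.
Every state satisfying the precondition satisfies the weakest precondition: the implication holds.
Answer: valid


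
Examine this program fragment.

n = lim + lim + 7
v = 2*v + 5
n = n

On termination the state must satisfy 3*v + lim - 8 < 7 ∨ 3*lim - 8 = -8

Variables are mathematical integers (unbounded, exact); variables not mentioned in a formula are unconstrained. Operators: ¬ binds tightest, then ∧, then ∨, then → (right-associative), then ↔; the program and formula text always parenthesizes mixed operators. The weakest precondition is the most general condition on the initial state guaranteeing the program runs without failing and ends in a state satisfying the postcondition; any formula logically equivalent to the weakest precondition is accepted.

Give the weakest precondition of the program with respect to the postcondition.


Working backward. After the program, the postcondition 3*v + lim - 8 < 7 ∨ 3*lim - 8 = -8 must hold; in canonical form it is lim + 3*v < 15 ∨ 3*lim = 0.
Before n := n: lim + 3*v < 15 ∨ 3*lim = 0
Before v := 2*v + 5: lim + 6*v < 0 ∨ 3*lim = 0
Before n := lim + lim + 7: lim + 6*v < 0 ∨ 3*lim = 0
Answer: WP = lim + 6*v < 0 ∨ 3*lim = 0
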